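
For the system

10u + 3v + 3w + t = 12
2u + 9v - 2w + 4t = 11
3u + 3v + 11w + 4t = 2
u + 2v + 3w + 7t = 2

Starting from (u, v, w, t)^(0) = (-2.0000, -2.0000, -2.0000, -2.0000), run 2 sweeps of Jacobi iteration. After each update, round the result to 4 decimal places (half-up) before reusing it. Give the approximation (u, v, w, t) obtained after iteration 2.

(-0.2333, 0.2000, -1.8303, -1.5460)

Iteration 1:
  u = (12 - (3)·-2.0000 - (3)·-2.0000 - (1)·-2.0000) / (10) = 2.6000
  v = (11 - (2)·-2.0000 - (-2)·-2.0000 - (4)·-2.0000) / (9) = 2.1111
  w = (2 - (3)·-2.0000 - (3)·-2.0000 - (4)·-2.0000) / (11) = 2.0000
  t = (2 - (1)·-2.0000 - (2)·-2.0000 - (3)·-2.0000) / (7) = 2.0000
Iteration 2:
  u = (12 - (3)·2.1111 - (3)·2.0000 - (1)·2.0000) / (10) = -0.2333
  v = (11 - (2)·2.6000 - (-2)·2.0000 - (4)·2.0000) / (9) = 0.2000
  w = (2 - (3)·2.6000 - (3)·2.1111 - (4)·2.0000) / (11) = -1.8303
  t = (2 - (1)·2.6000 - (2)·2.1111 - (3)·2.0000) / (7) = -1.5460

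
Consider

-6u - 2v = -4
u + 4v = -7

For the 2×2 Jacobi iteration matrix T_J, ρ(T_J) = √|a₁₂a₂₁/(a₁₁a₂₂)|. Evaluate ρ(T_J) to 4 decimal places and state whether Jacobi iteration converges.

a₁₂a₂₁/(a₁₁a₂₂) = (-2)·(1) / ((-6)·(4)) = 0.083333
ρ = √|0.083333| = √0.083333 = 0.2887
ρ < 1, so Jacobi converges

0.2887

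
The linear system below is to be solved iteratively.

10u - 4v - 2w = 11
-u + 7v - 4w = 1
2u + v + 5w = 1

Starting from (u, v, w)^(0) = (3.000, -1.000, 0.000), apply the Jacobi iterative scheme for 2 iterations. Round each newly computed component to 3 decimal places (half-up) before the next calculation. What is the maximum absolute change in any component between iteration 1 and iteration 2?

0.785

Iteration 1:
  u = (11 - (-4)·-1.000 - (-2)·0.000) / (10) = 0.700
  v = (1 - (-1)·3.000 - (-4)·0.000) / (7) = 0.571
  w = (1 - (2)·3.000 - (1)·-1.000) / (5) = -0.800
Iteration 2:
  u = (11 - (-4)·0.571 - (-2)·-0.800) / (10) = 1.168
  v = (1 - (-1)·0.700 - (-4)·-0.800) / (7) = -0.214
  w = (1 - (2)·0.700 - (1)·0.571) / (5) = -0.194
Change: (0.468, -0.785, 0.606) → max |·| = 0.785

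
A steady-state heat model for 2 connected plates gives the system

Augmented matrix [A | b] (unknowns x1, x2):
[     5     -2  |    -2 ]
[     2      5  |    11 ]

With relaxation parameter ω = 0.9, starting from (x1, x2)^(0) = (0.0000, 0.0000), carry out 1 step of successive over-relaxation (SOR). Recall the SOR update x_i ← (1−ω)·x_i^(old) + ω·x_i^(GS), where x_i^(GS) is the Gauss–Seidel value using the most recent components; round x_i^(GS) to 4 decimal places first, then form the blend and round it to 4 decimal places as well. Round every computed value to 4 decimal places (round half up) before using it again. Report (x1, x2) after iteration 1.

(-0.3600, 2.1096)

Iteration 1:
  x1: GS value = (-2 - (-2)·0.0000) / (5) = -0.4000;  x1 ← (1−ω)·0.0000 + ω·-0.4000 = -0.3600
  x2: GS value = (11 - (2)·-0.3600) / (5) = 2.3440;  x2 ← (1−ω)·0.0000 + ω·2.3440 = 2.1096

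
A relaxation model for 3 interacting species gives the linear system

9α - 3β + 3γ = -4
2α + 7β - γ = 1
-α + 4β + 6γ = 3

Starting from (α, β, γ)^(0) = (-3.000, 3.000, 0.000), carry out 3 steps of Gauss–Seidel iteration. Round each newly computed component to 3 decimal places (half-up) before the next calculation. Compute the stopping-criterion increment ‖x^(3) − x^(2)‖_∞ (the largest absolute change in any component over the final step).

0.307

Iteration 1:
  α = (-4 - (-3)·3.000 - (3)·0.000) / (9) = 0.556
  β = (1 - (2)·0.556 - (-1)·0.000) / (7) = -0.016
  γ = (3 - (-1)·0.556 - (4)·-0.016) / (6) = 0.603
Iteration 2:
  α = (-4 - (-3)·-0.016 - (3)·0.603) / (9) = -0.651
  β = (1 - (2)·-0.651 - (-1)·0.603) / (7) = 0.415
  γ = (3 - (-1)·-0.651 - (4)·0.415) / (6) = 0.115
Iteration 3:
  α = (-4 - (-3)·0.415 - (3)·0.115) / (9) = -0.344
  β = (1 - (2)·-0.344 - (-1)·0.115) / (7) = 0.258
  γ = (3 - (-1)·-0.344 - (4)·0.258) / (6) = 0.271
Change: (0.307, -0.157, 0.156) → max |·| = 0.307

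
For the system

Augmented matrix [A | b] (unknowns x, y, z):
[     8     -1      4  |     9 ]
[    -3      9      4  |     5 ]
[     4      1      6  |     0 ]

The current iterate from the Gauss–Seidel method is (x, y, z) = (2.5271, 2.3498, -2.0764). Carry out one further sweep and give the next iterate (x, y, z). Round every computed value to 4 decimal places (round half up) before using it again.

(2.4569, 2.2974, -2.0208)

One sweep:
  x = (9 - (-1)·2.3498 - (4)·-2.0764) / (8) = 2.4569
  y = (5 - (-3)·2.4569 - (4)·-2.0764) / (9) = 2.2974
  z = (0 - (4)·2.4569 - (1)·2.2974) / (6) = -2.0208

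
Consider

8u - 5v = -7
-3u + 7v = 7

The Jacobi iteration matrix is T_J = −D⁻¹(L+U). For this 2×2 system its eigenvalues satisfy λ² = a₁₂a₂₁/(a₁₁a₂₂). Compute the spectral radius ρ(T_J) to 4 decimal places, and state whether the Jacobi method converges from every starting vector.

a₁₂a₂₁/(a₁₁a₂₂) = (-5)·(-3) / ((8)·(7)) = 0.267857
ρ = √|0.267857| = √0.267857 = 0.5175
ρ < 1, so Jacobi converges

0.5175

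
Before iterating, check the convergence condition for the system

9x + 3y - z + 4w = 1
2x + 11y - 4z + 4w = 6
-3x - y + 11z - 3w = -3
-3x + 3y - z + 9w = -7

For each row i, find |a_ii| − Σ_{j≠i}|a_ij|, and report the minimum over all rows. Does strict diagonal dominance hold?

1

row 1: |9| − (3+1+4) = 1
row 2: |11| − (2+4+4) = 1
row 3: |11| − (3+1+3) = 4
row 4: |9| − (3+3+1) = 2
minimum over rows = 1 → strictly diagonally dominant (convergence guaranteed)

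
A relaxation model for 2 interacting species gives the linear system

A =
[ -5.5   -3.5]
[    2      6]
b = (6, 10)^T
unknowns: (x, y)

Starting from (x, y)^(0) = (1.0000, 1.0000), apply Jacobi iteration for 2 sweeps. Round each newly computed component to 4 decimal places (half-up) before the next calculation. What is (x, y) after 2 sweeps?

Iteration 1:
  x = (6 - (-3.5)·1.0000) / (-5.5) = -1.7273
  y = (10 - (2)·1.0000) / (6) = 1.3333
Iteration 2:
  x = (6 - (-3.5)·1.3333) / (-5.5) = -1.9394
  y = (10 - (2)·-1.7273) / (6) = 2.2424

(-1.9394, 2.2424)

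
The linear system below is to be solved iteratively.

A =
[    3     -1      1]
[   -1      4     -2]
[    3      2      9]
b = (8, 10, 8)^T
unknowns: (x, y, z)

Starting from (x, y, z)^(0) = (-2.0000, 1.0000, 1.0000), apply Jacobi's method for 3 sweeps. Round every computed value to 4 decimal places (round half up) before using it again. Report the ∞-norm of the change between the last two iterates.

Iteration 1:
  x = (8 - (-1)·1.0000 - (1)·1.0000) / (3) = 2.6667
  y = (10 - (-1)·-2.0000 - (-2)·1.0000) / (4) = 2.5000
  z = (8 - (3)·-2.0000 - (2)·1.0000) / (9) = 1.3333
Iteration 2:
  x = (8 - (-1)·2.5000 - (1)·1.3333) / (3) = 3.0556
  y = (10 - (-1)·2.6667 - (-2)·1.3333) / (4) = 3.8333
  z = (8 - (3)·2.6667 - (2)·2.5000) / (9) = -0.5556
Iteration 3:
  x = (8 - (-1)·3.8333 - (1)·-0.5556) / (3) = 4.1296
  y = (10 - (-1)·3.0556 - (-2)·-0.5556) / (4) = 2.9861
  z = (8 - (3)·3.0556 - (2)·3.8333) / (9) = -0.9815
Change: (1.0740, -0.8472, -0.4259) → max |·| = 1.0740

1.0740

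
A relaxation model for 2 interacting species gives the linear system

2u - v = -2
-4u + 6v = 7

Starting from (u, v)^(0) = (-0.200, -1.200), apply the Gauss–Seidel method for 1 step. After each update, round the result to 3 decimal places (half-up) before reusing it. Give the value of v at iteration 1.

0.100

Iteration 1:
  u = (-2 - (-1)·-1.200) / (2) = -1.600
  v = (7 - (-4)·-1.600) / (6) = 0.100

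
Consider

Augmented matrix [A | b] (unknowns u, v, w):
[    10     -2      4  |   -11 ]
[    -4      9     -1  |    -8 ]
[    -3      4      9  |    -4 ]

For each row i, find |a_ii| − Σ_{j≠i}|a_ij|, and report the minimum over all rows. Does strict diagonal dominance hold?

2

row 1: |10| − (2+4) = 4
row 2: |9| − (4+1) = 4
row 3: |9| − (3+4) = 2
minimum over rows = 2 → strictly diagonally dominant (convergence guaranteed)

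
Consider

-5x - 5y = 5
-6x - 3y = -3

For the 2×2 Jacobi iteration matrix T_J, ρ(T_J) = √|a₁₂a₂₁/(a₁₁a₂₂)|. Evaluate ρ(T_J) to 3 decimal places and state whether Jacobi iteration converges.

1.414

a₁₂a₂₁/(a₁₁a₂₂) = (-5)·(-6) / ((-5)·(-3)) = 2.000000
ρ = √|2.000000| = √2.000000 = 1.414
ρ > 1, so Jacobi diverges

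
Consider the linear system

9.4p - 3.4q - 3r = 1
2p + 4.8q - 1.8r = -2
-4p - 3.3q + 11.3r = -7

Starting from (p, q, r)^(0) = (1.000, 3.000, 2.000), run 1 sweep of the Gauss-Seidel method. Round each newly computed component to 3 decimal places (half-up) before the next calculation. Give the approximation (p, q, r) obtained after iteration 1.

Iteration 1:
  p = (1 - (-3.4)·3.000 - (-3)·2.000) / (9.4) = 1.830
  q = (-2 - (2)·1.830 - (-1.8)·2.000) / (4.8) = -0.429
  r = (-7 - (-4)·1.830 - (-3.3)·-0.429) / (11.3) = -0.097

(1.830, -0.429, -0.097)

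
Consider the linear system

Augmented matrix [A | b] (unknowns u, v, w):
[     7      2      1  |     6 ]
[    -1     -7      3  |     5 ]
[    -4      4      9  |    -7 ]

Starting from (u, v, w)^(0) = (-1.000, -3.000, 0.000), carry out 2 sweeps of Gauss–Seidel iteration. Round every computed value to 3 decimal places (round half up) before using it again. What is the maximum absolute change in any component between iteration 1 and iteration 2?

Iteration 1:
  u = (6 - (2)·-3.000 - (1)·0.000) / (7) = 1.714
  v = (5 - (-1)·1.714 - (3)·0.000) / (-7) = -0.959
  w = (-7 - (-4)·1.714 - (4)·-0.959) / (9) = 0.410
Iteration 2:
  u = (6 - (2)·-0.959 - (1)·0.410) / (7) = 1.073
  v = (5 - (-1)·1.073 - (3)·0.410) / (-7) = -0.692
  w = (-7 - (-4)·1.073 - (4)·-0.692) / (9) = 0.007
Change: (-0.641, 0.267, -0.403) → max |·| = 0.641

0.641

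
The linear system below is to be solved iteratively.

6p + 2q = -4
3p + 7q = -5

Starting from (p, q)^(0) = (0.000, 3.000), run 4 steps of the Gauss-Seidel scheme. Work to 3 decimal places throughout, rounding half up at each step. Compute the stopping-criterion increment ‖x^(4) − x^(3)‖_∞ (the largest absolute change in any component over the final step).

Iteration 1:
  p = (-4 - (2)·3.000) / (6) = -1.667
  q = (-5 - (3)·-1.667) / (7) = 0.000
Iteration 2:
  p = (-4 - (2)·0.000) / (6) = -0.667
  q = (-5 - (3)·-0.667) / (7) = -0.428
Iteration 3:
  p = (-4 - (2)·-0.428) / (6) = -0.524
  q = (-5 - (3)·-0.524) / (7) = -0.490
Iteration 4:
  p = (-4 - (2)·-0.490) / (6) = -0.503
  q = (-5 - (3)·-0.503) / (7) = -0.499
Change: (0.021, -0.009) → max |·| = 0.021

0.021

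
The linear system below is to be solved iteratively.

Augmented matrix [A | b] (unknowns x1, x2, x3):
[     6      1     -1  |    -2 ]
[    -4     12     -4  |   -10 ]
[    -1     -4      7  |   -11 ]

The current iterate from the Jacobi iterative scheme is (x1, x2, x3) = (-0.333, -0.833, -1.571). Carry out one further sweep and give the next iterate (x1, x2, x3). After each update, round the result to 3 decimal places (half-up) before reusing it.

(-0.456, -1.468, -2.095)

One sweep:
  x1 = (-2 - (1)·-0.833 - (-1)·-1.571) / (6) = -0.456
  x2 = (-10 - (-4)·-0.333 - (-4)·-1.571) / (12) = -1.468
  x3 = (-11 - (-1)·-0.333 - (-4)·-0.833) / (7) = -2.095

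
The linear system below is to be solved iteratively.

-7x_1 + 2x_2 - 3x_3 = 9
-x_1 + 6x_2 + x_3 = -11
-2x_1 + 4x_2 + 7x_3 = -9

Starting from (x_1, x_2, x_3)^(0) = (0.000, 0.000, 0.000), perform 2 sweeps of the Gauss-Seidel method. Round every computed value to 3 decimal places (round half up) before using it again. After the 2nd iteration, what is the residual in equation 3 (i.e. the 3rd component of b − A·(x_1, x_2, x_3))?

-0.001

Iteration 1:
  x_1 = (9 - (2)·0.000 - (-3)·0.000) / (-7) = -1.286
  x_2 = (-11 - (-1)·-1.286 - (1)·0.000) / (6) = -2.048
  x_3 = (-9 - (-2)·-1.286 - (4)·-2.048) / (7) = -0.483
Iteration 2:
  x_1 = (9 - (2)·-2.048 - (-3)·-0.483) / (-7) = -1.664
  x_2 = (-11 - (-1)·-1.664 - (1)·-0.483) / (6) = -2.030
  x_3 = (-9 - (-2)·-1.664 - (4)·-2.030) / (7) = -0.601
Residual b − A·x = (-0.391, 0.117, -0.001)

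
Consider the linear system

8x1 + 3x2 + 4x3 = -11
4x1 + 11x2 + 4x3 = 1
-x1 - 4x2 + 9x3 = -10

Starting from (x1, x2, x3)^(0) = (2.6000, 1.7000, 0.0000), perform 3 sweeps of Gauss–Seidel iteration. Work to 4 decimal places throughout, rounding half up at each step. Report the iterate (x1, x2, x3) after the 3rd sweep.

Iteration 1:
  x1 = (-11 - (3)·1.7000 - (4)·0.0000) / (8) = -2.0125
  x2 = (1 - (4)·-2.0125 - (4)·0.0000) / (11) = 0.8227
  x3 = (-10 - (-1)·-2.0125 - (-4)·0.8227) / (9) = -0.9691
Iteration 2:
  x1 = (-11 - (3)·0.8227 - (4)·-0.9691) / (8) = -1.1990
  x2 = (1 - (4)·-1.1990 - (4)·-0.9691) / (11) = 0.8793
  x3 = (-10 - (-1)·-1.1990 - (-4)·0.8793) / (9) = -0.8535
Iteration 3:
  x1 = (-11 - (3)·0.8793 - (4)·-0.8535) / (8) = -1.2780
  x2 = (1 - (4)·-1.2780 - (4)·-0.8535) / (11) = 0.8660
  x3 = (-10 - (-1)·-1.2780 - (-4)·0.8660) / (9) = -0.8682

(-1.2780, 0.8660, -0.8682)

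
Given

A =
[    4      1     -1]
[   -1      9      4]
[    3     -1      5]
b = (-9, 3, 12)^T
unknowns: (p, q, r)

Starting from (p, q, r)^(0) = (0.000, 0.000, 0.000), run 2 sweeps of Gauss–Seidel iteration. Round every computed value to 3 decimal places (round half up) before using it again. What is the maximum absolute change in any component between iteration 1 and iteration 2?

Iteration 1:
  p = (-9 - (1)·0.000 - (-1)·0.000) / (4) = -2.250
  q = (3 - (-1)·-2.250 - (4)·0.000) / (9) = 0.083
  r = (12 - (3)·-2.250 - (-1)·0.083) / (5) = 3.767
Iteration 2:
  p = (-9 - (1)·0.083 - (-1)·3.767) / (4) = -1.329
  q = (3 - (-1)·-1.329 - (4)·3.767) / (9) = -1.489
  r = (12 - (3)·-1.329 - (-1)·-1.489) / (5) = 2.900
Change: (0.921, -1.572, -0.867) → max |·| = 1.572

1.572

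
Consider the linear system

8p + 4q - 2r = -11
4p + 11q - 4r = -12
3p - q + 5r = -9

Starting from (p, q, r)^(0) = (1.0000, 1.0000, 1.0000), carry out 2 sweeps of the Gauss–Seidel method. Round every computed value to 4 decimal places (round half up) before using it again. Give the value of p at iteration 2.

-1.5199

Iteration 1:
  p = (-11 - (4)·1.0000 - (-2)·1.0000) / (8) = -1.6250
  q = (-12 - (4)·-1.6250 - (-4)·1.0000) / (11) = -0.1364
  r = (-9 - (3)·-1.6250 - (-1)·-0.1364) / (5) = -0.8523
Iteration 2:
  p = (-11 - (4)·-0.1364 - (-2)·-0.8523) / (8) = -1.5199
  q = (-12 - (4)·-1.5199 - (-4)·-0.8523) / (11) = -0.8481
  r = (-9 - (3)·-1.5199 - (-1)·-0.8481) / (5) = -1.0577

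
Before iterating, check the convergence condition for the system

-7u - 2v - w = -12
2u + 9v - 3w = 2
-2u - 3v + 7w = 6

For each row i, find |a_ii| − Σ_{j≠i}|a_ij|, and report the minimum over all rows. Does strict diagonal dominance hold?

2

row 1: |-7| − (2+1) = 4
row 2: |9| − (2+3) = 4
row 3: |7| − (2+3) = 2
minimum over rows = 2 → strictly diagonally dominant (convergence guaranteed)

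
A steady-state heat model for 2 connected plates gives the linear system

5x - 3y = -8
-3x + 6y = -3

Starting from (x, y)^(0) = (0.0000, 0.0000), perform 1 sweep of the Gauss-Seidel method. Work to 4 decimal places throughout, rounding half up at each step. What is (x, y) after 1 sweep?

Iteration 1:
  x = (-8 - (-3)·0.0000) / (5) = -1.6000
  y = (-3 - (-3)·-1.6000) / (6) = -1.3000

(-1.6000, -1.3000)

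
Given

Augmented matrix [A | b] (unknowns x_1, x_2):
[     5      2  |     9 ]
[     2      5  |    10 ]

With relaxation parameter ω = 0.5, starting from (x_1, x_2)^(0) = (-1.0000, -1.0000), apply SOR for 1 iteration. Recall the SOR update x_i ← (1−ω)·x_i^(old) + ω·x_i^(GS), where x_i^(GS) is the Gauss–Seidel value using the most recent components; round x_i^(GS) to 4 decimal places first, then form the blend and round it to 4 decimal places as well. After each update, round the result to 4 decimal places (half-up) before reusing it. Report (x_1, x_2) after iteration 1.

(0.6000, 0.3800)

Iteration 1:
  x_1: GS value = (9 - (2)·-1.0000) / (5) = 2.2000;  x_1 ← (1−ω)·-1.0000 + ω·2.2000 = 0.6000
  x_2: GS value = (10 - (2)·0.6000) / (5) = 1.7600;  x_2 ← (1−ω)·-1.0000 + ω·1.7600 = 0.3800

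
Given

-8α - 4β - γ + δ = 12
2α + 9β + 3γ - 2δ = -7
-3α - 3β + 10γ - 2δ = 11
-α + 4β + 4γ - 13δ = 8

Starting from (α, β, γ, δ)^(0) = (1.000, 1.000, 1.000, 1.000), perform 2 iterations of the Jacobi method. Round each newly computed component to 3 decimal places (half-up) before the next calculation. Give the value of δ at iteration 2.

-0.219

Iteration 1:
  α = (12 - (-4)·1.000 - (-1)·1.000 - (1)·1.000) / (-8) = -2.000
  β = (-7 - (2)·1.000 - (3)·1.000 - (-2)·1.000) / (9) = -1.111
  γ = (11 - (-3)·1.000 - (-3)·1.000 - (-2)·1.000) / (10) = 1.900
  δ = (8 - (-1)·1.000 - (4)·1.000 - (4)·1.000) / (-13) = -0.077
Iteration 2:
  α = (12 - (-4)·-1.111 - (-1)·1.900 - (1)·-0.077) / (-8) = -1.192
  β = (-7 - (2)·-2.000 - (3)·1.900 - (-2)·-0.077) / (9) = -0.984
  γ = (11 - (-3)·-2.000 - (-3)·-1.111 - (-2)·-0.077) / (10) = 0.151
  δ = (8 - (-1)·-2.000 - (4)·-1.111 - (4)·1.900) / (-13) = -0.219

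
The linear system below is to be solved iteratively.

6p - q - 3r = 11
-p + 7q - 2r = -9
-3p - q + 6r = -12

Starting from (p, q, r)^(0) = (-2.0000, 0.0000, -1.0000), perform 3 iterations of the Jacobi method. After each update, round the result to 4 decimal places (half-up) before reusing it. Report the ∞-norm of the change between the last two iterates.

0.6706

Iteration 1:
  p = (11 - (-1)·0.0000 - (-3)·-1.0000) / (6) = 1.3333
  q = (-9 - (-1)·-2.0000 - (-2)·-1.0000) / (7) = -1.8571
  r = (-12 - (-3)·-2.0000 - (-1)·0.0000) / (6) = -3.0000
Iteration 2:
  p = (11 - (-1)·-1.8571 - (-3)·-3.0000) / (6) = 0.0238
  q = (-9 - (-1)·1.3333 - (-2)·-3.0000) / (7) = -1.9524
  r = (-12 - (-3)·1.3333 - (-1)·-1.8571) / (6) = -1.6429
Iteration 3:
  p = (11 - (-1)·-1.9524 - (-3)·-1.6429) / (6) = 0.6865
  q = (-9 - (-1)·0.0238 - (-2)·-1.6429) / (7) = -1.7517
  r = (-12 - (-3)·0.0238 - (-1)·-1.9524) / (6) = -2.3135
Change: (0.6627, 0.2007, -0.6706) → max |·| = 0.6706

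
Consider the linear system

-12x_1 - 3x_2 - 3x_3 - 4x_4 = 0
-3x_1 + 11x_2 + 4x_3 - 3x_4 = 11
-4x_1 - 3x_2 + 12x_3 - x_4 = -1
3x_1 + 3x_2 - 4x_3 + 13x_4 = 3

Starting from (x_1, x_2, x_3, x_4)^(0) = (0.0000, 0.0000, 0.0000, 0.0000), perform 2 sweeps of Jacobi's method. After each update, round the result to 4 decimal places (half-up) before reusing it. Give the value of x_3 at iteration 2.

0.1859

Iteration 1:
  x_1 = (0 - (-3)·0.0000 - (-3)·0.0000 - (-4)·0.0000) / (-12) = 0.0000
  x_2 = (11 - (-3)·0.0000 - (4)·0.0000 - (-3)·0.0000) / (11) = 1.0000
  x_3 = (-1 - (-4)·0.0000 - (-3)·0.0000 - (-1)·0.0000) / (12) = -0.0833
  x_4 = (3 - (3)·0.0000 - (3)·0.0000 - (-4)·0.0000) / (13) = 0.2308
Iteration 2:
  x_1 = (0 - (-3)·1.0000 - (-3)·-0.0833 - (-4)·0.2308) / (-12) = -0.3061
  x_2 = (11 - (-3)·0.0000 - (4)·-0.0833 - (-3)·0.2308) / (11) = 1.0932
  x_3 = (-1 - (-4)·0.0000 - (-3)·1.0000 - (-1)·0.2308) / (12) = 0.1859
  x_4 = (3 - (3)·0.0000 - (3)·1.0000 - (-4)·-0.0833) / (13) = -0.0256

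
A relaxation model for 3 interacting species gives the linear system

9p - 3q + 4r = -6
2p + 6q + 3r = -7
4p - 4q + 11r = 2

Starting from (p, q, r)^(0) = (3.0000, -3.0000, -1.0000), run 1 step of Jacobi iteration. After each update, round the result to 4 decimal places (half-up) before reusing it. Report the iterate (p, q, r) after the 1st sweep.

Iteration 1:
  p = (-6 - (-3)·-3.0000 - (4)·-1.0000) / (9) = -1.2222
  q = (-7 - (2)·3.0000 - (3)·-1.0000) / (6) = -1.6667
  r = (2 - (4)·3.0000 - (-4)·-3.0000) / (11) = -2.0000

(-1.2222, -1.6667, -2.0000)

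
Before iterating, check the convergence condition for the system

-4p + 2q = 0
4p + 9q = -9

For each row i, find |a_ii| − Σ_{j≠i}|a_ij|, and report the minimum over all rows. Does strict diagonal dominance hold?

row 1: |-4| − (2) = 2
row 2: |9| − (4) = 5
minimum over rows = 2 → strictly diagonally dominant (convergence guaranteed)

2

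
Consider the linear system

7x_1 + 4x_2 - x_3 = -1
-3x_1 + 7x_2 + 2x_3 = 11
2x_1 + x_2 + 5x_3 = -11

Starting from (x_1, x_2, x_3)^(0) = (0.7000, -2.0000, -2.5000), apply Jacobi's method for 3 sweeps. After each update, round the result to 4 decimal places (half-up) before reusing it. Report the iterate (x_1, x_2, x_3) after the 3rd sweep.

Iteration 1:
  x_1 = (-1 - (4)·-2.0000 - (-1)·-2.5000) / (7) = 0.6429
  x_2 = (11 - (-3)·0.7000 - (2)·-2.5000) / (7) = 2.5857
  x_3 = (-11 - (2)·0.7000 - (1)·-2.0000) / (5) = -2.0800
Iteration 2:
  x_1 = (-1 - (4)·2.5857 - (-1)·-2.0800) / (7) = -1.9175
  x_2 = (11 - (-3)·0.6429 - (2)·-2.0800) / (7) = 2.4412
  x_3 = (-11 - (2)·0.6429 - (1)·2.5857) / (5) = -2.9743
Iteration 3:
  x_1 = (-1 - (4)·2.4412 - (-1)·-2.9743) / (7) = -1.9627
  x_2 = (11 - (-3)·-1.9175 - (2)·-2.9743) / (7) = 1.5994
  x_3 = (-11 - (2)·-1.9175 - (1)·2.4412) / (5) = -1.9212

(-1.9627, 1.5994, -1.9212)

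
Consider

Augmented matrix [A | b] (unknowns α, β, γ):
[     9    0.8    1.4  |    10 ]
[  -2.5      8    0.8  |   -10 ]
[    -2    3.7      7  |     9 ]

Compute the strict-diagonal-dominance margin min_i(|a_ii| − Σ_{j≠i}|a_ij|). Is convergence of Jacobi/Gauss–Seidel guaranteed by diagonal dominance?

1.3

row 1: |9| − (0.8+1.4) = 6.8
row 2: |8| − (2.5+0.8) = 4.7
row 3: |7| − (2+3.7) = 1.3
minimum over rows = 1.3 → strictly diagonally dominant (convergence guaranteed)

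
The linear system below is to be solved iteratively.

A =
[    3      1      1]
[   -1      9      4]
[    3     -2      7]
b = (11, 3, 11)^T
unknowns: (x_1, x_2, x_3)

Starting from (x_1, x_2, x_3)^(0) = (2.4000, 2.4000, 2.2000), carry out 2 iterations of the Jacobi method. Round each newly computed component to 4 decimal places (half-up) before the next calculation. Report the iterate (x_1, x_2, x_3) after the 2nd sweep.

(3.3831, 0.0243, 0.5492)

Iteration 1:
  x_1 = (11 - (1)·2.4000 - (1)·2.2000) / (3) = 2.1333
  x_2 = (3 - (-1)·2.4000 - (4)·2.2000) / (9) = -0.3778
  x_3 = (11 - (3)·2.4000 - (-2)·2.4000) / (7) = 1.2286
Iteration 2:
  x_1 = (11 - (1)·-0.3778 - (1)·1.2286) / (3) = 3.3831
  x_2 = (3 - (-1)·2.1333 - (4)·1.2286) / (9) = 0.0243
  x_3 = (11 - (3)·2.1333 - (-2)·-0.3778) / (7) = 0.5492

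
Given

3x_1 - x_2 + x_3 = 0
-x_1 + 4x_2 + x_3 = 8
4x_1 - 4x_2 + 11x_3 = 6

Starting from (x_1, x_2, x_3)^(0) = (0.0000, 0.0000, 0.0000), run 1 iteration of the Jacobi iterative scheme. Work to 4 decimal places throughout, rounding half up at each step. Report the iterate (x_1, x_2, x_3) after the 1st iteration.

(0.0000, 2.0000, 0.5455)

Iteration 1:
  x_1 = (0 - (-1)·0.0000 - (1)·0.0000) / (3) = 0.0000
  x_2 = (8 - (-1)·0.0000 - (1)·0.0000) / (4) = 2.0000
  x_3 = (6 - (4)·0.0000 - (-4)·0.0000) / (11) = 0.5455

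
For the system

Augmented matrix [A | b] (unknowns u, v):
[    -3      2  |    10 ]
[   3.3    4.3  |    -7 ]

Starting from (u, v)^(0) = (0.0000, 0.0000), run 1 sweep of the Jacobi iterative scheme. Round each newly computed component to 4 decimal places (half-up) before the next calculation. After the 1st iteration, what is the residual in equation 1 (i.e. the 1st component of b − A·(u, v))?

3.2559

Iteration 1:
  u = (10 - (2)·0.0000) / (-3) = -3.3333
  v = (-7 - (3.3)·0.0000) / (4.3) = -1.6279
Residual b − A·x = (3.2559, 10.9999)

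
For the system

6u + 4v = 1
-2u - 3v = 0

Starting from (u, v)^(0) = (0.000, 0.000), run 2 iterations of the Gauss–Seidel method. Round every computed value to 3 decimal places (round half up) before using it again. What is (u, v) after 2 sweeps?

Iteration 1:
  u = (1 - (4)·0.000) / (6) = 0.167
  v = (0 - (-2)·0.167) / (-3) = -0.111
Iteration 2:
  u = (1 - (4)·-0.111) / (6) = 0.241
  v = (0 - (-2)·0.241) / (-3) = -0.161

(0.241, -0.161)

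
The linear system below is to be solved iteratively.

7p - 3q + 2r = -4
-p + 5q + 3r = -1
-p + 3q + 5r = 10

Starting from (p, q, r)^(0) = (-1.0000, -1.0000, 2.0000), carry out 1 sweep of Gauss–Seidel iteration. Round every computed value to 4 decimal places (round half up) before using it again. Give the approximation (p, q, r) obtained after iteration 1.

Iteration 1:
  p = (-4 - (-3)·-1.0000 - (2)·2.0000) / (7) = -1.5714
  q = (-1 - (-1)·-1.5714 - (3)·2.0000) / (5) = -1.7143
  r = (10 - (-1)·-1.5714 - (3)·-1.7143) / (5) = 2.7143

(-1.5714, -1.7143, 2.7143)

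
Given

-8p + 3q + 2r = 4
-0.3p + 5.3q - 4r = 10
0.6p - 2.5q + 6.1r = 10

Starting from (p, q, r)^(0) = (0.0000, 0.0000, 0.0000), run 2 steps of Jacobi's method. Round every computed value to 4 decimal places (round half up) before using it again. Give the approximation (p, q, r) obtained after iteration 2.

Iteration 1:
  p = (4 - (3)·0.0000 - (2)·0.0000) / (-8) = -0.5000
  q = (10 - (-0.3)·0.0000 - (-4)·0.0000) / (5.3) = 1.8868
  r = (10 - (0.6)·0.0000 - (-2.5)·0.0000) / (6.1) = 1.6393
Iteration 2:
  p = (4 - (3)·1.8868 - (2)·1.6393) / (-8) = 0.6174
  q = (10 - (-0.3)·-0.5000 - (-4)·1.6393) / (5.3) = 3.0957
  r = (10 - (0.6)·-0.5000 - (-2.5)·1.8868) / (6.1) = 2.4618

(0.6174, 3.0957, 2.4618)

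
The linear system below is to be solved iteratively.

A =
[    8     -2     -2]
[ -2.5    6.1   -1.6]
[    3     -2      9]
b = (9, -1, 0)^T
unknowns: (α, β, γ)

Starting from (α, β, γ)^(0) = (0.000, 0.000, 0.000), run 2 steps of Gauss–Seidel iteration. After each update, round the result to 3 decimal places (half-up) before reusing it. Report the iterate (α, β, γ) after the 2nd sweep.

Iteration 1:
  α = (9 - (-2)·0.000 - (-2)·0.000) / (8) = 1.125
  β = (-1 - (-2.5)·1.125 - (-1.6)·0.000) / (6.1) = 0.297
  γ = (0 - (3)·1.125 - (-2)·0.297) / (9) = -0.309
Iteration 2:
  α = (9 - (-2)·0.297 - (-2)·-0.309) / (8) = 1.122
  β = (-1 - (-2.5)·1.122 - (-1.6)·-0.309) / (6.1) = 0.215
  γ = (0 - (3)·1.122 - (-2)·0.215) / (9) = -0.326

(1.122, 0.215, -0.326)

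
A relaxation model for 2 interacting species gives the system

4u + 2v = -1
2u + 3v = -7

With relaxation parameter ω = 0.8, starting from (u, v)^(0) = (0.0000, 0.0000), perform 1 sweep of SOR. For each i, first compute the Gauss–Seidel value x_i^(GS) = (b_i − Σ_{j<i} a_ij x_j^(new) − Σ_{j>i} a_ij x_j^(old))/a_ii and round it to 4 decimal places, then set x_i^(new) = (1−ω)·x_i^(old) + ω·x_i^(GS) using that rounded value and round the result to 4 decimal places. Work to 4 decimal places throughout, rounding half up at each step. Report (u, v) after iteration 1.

(-0.2000, -1.7600)

Iteration 1:
  u: GS value = (-1 - (2)·0.0000) / (4) = -0.2500;  u ← (1−ω)·0.0000 + ω·-0.2500 = -0.2000
  v: GS value = (-7 - (2)·-0.2000) / (3) = -2.2000;  v ← (1−ω)·0.0000 + ω·-2.2000 = -1.7600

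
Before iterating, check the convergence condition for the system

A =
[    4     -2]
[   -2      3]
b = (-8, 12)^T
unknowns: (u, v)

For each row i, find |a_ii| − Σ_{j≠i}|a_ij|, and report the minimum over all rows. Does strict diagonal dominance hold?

1

row 1: |4| − (2) = 2
row 2: |3| − (2) = 1
minimum over rows = 1 → strictly diagonally dominant (convergence guaranteed)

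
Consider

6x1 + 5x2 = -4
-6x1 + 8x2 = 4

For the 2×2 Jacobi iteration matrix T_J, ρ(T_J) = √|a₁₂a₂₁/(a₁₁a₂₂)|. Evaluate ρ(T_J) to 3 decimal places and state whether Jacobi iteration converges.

a₁₂a₂₁/(a₁₁a₂₂) = (5)·(-6) / ((6)·(8)) = -0.625000
ρ = √|-0.625000| = √0.625000 = 0.791
ρ < 1, so Jacobi converges

0.791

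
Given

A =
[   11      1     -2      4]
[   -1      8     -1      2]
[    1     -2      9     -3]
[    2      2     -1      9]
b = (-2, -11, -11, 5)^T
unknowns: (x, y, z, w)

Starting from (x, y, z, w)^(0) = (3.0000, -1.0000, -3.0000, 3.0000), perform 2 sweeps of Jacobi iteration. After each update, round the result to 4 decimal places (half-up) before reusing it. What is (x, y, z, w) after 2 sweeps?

(-0.0493, -1.6326, -1.5766, 1.3252)

Iteration 1:
  x = (-2 - (1)·-1.0000 - (-2)·-3.0000 - (4)·3.0000) / (11) = -1.7273
  y = (-11 - (-1)·3.0000 - (-1)·-3.0000 - (2)·3.0000) / (8) = -2.1250
  z = (-11 - (1)·3.0000 - (-2)·-1.0000 - (-3)·3.0000) / (9) = -0.7778
  w = (5 - (2)·3.0000 - (2)·-1.0000 - (-1)·-3.0000) / (9) = -0.2222
Iteration 2:
  x = (-2 - (1)·-2.1250 - (-2)·-0.7778 - (4)·-0.2222) / (11) = -0.0493
  y = (-11 - (-1)·-1.7273 - (-1)·-0.7778 - (2)·-0.2222) / (8) = -1.6326
  z = (-11 - (1)·-1.7273 - (-2)·-2.1250 - (-3)·-0.2222) / (9) = -1.5766
  w = (5 - (2)·-1.7273 - (2)·-2.1250 - (-1)·-0.7778) / (9) = 1.3252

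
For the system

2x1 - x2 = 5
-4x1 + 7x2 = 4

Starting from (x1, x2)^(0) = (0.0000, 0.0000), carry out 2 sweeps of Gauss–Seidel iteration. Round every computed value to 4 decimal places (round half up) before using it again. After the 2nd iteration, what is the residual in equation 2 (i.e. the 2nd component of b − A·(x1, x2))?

0.0002

Iteration 1:
  x1 = (5 - (-1)·0.0000) / (2) = 2.5000
  x2 = (4 - (-4)·2.5000) / (7) = 2.0000
Iteration 2:
  x1 = (5 - (-1)·2.0000) / (2) = 3.5000
  x2 = (4 - (-4)·3.5000) / (7) = 2.5714
Residual b − A·x = (0.5714, 0.0002)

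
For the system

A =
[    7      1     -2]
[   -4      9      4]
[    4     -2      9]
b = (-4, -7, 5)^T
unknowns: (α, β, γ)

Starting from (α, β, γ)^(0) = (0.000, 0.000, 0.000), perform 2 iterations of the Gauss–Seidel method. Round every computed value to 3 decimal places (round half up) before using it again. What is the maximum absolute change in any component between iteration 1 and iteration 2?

0.313

Iteration 1:
  α = (-4 - (1)·0.000 - (-2)·0.000) / (7) = -0.571
  β = (-7 - (-4)·-0.571 - (4)·0.000) / (9) = -1.032
  γ = (5 - (4)·-0.571 - (-2)·-1.032) / (9) = 0.580
Iteration 2:
  α = (-4 - (1)·-1.032 - (-2)·0.580) / (7) = -0.258
  β = (-7 - (-4)·-0.258 - (4)·0.580) / (9) = -1.150
  γ = (5 - (4)·-0.258 - (-2)·-1.150) / (9) = 0.415
Change: (0.313, -0.118, -0.165) → max |·| = 0.313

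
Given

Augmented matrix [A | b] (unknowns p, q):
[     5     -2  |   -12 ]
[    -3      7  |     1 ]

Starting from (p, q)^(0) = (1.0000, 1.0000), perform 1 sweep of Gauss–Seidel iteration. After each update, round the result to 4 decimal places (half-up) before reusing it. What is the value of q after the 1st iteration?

Iteration 1:
  p = (-12 - (-2)·1.0000) / (5) = -2.0000
  q = (1 - (-3)·-2.0000) / (7) = -0.7143

-0.7143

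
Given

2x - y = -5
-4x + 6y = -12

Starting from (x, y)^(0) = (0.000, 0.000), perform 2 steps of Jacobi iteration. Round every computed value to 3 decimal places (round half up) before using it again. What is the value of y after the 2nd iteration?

-3.667

Iteration 1:
  x = (-5 - (-1)·0.000) / (2) = -2.500
  y = (-12 - (-4)·0.000) / (6) = -2.000
Iteration 2:
  x = (-5 - (-1)·-2.000) / (2) = -3.500
  y = (-12 - (-4)·-2.500) / (6) = -3.667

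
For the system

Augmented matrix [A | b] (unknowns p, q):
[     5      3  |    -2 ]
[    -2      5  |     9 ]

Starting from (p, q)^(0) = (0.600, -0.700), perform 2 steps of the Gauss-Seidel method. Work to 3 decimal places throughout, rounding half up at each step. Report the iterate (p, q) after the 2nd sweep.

(-1.485, 1.206)

Iteration 1:
  p = (-2 - (3)·-0.700) / (5) = 0.020
  q = (9 - (-2)·0.020) / (5) = 1.808
Iteration 2:
  p = (-2 - (3)·1.808) / (5) = -1.485
  q = (9 - (-2)·-1.485) / (5) = 1.206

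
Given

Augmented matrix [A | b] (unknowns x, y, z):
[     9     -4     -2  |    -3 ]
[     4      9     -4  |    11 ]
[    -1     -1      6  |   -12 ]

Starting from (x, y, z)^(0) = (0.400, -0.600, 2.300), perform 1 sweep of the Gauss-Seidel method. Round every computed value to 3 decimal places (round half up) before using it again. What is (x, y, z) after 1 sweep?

Iteration 1:
  x = (-3 - (-4)·-0.600 - (-2)·2.300) / (9) = -0.089
  y = (11 - (4)·-0.089 - (-4)·2.300) / (9) = 2.284
  z = (-12 - (-1)·-0.089 - (-1)·2.284) / (6) = -1.634

(-0.089, 2.284, -1.634)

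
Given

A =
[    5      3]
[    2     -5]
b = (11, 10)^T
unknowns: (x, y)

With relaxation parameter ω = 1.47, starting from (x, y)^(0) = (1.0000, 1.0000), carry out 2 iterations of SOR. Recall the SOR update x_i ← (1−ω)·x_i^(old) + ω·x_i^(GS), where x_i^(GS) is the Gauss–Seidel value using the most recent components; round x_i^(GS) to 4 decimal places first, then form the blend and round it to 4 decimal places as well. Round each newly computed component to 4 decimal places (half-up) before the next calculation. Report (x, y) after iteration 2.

(4.3810, 0.7186)

Iteration 1:
  x: GS value = (11 - (3)·1.0000) / (5) = 1.6000;  x ← (1−ω)·1.0000 + ω·1.6000 = 1.8820
  y: GS value = (10 - (2)·1.8820) / (-5) = -1.2472;  y ← (1−ω)·1.0000 + ω·-1.2472 = -2.3034
Iteration 2:
  x: GS value = (11 - (3)·-2.3034) / (5) = 3.5820;  x ← (1−ω)·1.8820 + ω·3.5820 = 4.3810
  y: GS value = (10 - (2)·4.3810) / (-5) = -0.2476;  y ← (1−ω)·-2.3034 + ω·-0.2476 = 0.7186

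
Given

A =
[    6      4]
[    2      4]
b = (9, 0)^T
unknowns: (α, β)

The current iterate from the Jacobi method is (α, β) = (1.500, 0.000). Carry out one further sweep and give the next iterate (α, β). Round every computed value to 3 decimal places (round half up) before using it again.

One sweep:
  α = (9 - (4)·0.000) / (6) = 1.500
  β = (0 - (2)·1.500) / (4) = -0.750

(1.500, -0.750)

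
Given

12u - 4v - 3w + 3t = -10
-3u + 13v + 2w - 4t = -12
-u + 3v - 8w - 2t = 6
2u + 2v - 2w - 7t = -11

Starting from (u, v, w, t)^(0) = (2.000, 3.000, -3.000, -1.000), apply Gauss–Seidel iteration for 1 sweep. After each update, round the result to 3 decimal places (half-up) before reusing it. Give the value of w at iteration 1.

-0.776

Iteration 1:
  u = (-10 - (-4)·3.000 - (-3)·-3.000 - (3)·-1.000) / (12) = -0.333
  v = (-12 - (-3)·-0.333 - (2)·-3.000 - (-4)·-1.000) / (13) = -0.846
  w = (6 - (-1)·-0.333 - (3)·-0.846 - (-2)·-1.000) / (-8) = -0.776
  t = (-11 - (2)·-0.333 - (2)·-0.846 - (-2)·-0.776) / (-7) = 1.456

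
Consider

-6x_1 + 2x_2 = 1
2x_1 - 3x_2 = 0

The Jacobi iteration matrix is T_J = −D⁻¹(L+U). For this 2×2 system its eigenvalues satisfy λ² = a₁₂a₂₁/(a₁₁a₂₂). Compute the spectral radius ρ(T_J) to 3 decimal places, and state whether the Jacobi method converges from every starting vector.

0.471

a₁₂a₂₁/(a₁₁a₂₂) = (2)·(2) / ((-6)·(-3)) = 0.222222
ρ = √|0.222222| = √0.222222 = 0.471
ρ < 1, so Jacobi converges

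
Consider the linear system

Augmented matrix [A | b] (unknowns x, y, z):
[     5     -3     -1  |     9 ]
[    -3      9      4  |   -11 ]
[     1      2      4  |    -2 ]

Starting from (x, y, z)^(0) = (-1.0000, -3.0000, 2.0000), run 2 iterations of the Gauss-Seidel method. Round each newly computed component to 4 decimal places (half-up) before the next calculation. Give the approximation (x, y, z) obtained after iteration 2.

Iteration 1:
  x = (9 - (-3)·-3.0000 - (-1)·2.0000) / (5) = 0.4000
  y = (-11 - (-3)·0.4000 - (4)·2.0000) / (9) = -1.9778
  z = (-2 - (1)·0.4000 - (2)·-1.9778) / (4) = 0.3889
Iteration 2:
  x = (9 - (-3)·-1.9778 - (-1)·0.3889) / (5) = 0.6911
  y = (-11 - (-3)·0.6911 - (4)·0.3889) / (9) = -1.1647
  z = (-2 - (1)·0.6911 - (2)·-1.1647) / (4) = -0.0904

(0.6911, -1.1647, -0.0904)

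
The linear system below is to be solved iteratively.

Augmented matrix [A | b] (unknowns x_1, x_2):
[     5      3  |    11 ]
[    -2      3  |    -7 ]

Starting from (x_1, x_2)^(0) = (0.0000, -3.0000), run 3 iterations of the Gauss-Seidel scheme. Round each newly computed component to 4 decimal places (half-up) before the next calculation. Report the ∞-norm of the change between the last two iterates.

0.8000

Iteration 1:
  x_1 = (11 - (3)·-3.0000) / (5) = 4.0000
  x_2 = (-7 - (-2)·4.0000) / (3) = 0.3333
Iteration 2:
  x_1 = (11 - (3)·0.3333) / (5) = 2.0000
  x_2 = (-7 - (-2)·2.0000) / (3) = -1.0000
Iteration 3:
  x_1 = (11 - (3)·-1.0000) / (5) = 2.8000
  x_2 = (-7 - (-2)·2.8000) / (3) = -0.4667
Change: (0.8000, 0.5333) → max |·| = 0.8000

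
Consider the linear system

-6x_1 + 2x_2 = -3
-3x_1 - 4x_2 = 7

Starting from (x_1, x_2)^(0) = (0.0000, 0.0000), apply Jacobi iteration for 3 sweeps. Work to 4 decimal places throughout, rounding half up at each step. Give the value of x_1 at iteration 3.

Iteration 1:
  x_1 = (-3 - (2)·0.0000) / (-6) = 0.5000
  x_2 = (7 - (-3)·0.0000) / (-4) = -1.7500
Iteration 2:
  x_1 = (-3 - (2)·-1.7500) / (-6) = -0.0833
  x_2 = (7 - (-3)·0.5000) / (-4) = -2.1250
Iteration 3:
  x_1 = (-3 - (2)·-2.1250) / (-6) = -0.2083
  x_2 = (7 - (-3)·-0.0833) / (-4) = -1.6875

-0.2083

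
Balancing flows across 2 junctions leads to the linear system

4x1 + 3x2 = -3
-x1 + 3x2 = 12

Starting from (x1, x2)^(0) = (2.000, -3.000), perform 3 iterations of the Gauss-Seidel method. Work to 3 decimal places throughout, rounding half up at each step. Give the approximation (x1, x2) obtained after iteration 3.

(-2.719, 3.094)

Iteration 1:
  x1 = (-3 - (3)·-3.000) / (4) = 1.500
  x2 = (12 - (-1)·1.500) / (3) = 4.500
Iteration 2:
  x1 = (-3 - (3)·4.500) / (4) = -4.125
  x2 = (12 - (-1)·-4.125) / (3) = 2.625
Iteration 3:
  x1 = (-3 - (3)·2.625) / (4) = -2.719
  x2 = (12 - (-1)·-2.719) / (3) = 3.094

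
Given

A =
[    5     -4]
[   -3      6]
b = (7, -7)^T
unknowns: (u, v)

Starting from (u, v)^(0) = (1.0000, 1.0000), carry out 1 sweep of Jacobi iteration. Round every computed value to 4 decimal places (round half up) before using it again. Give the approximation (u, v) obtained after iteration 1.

Iteration 1:
  u = (7 - (-4)·1.0000) / (5) = 2.2000
  v = (-7 - (-3)·1.0000) / (6) = -0.6667

(2.2000, -0.6667)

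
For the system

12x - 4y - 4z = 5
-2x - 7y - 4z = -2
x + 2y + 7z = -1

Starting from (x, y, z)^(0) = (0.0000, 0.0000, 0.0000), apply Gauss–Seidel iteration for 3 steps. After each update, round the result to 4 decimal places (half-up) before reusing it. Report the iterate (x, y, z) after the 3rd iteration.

(0.4261, 0.3292, -0.2978)

Iteration 1:
  x = (5 - (-4)·0.0000 - (-4)·0.0000) / (12) = 0.4167
  y = (-2 - (-2)·0.4167 - (-4)·0.0000) / (-7) = 0.1667
  z = (-1 - (1)·0.4167 - (2)·0.1667) / (7) = -0.2500
Iteration 2:
  x = (5 - (-4)·0.1667 - (-4)·-0.2500) / (12) = 0.3889
  y = (-2 - (-2)·0.3889 - (-4)·-0.2500) / (-7) = 0.3175
  z = (-1 - (1)·0.3889 - (2)·0.3175) / (7) = -0.2891
Iteration 3:
  x = (5 - (-4)·0.3175 - (-4)·-0.2891) / (12) = 0.4261
  y = (-2 - (-2)·0.4261 - (-4)·-0.2891) / (-7) = 0.3292
  z = (-1 - (1)·0.4261 - (2)·0.3292) / (7) = -0.2978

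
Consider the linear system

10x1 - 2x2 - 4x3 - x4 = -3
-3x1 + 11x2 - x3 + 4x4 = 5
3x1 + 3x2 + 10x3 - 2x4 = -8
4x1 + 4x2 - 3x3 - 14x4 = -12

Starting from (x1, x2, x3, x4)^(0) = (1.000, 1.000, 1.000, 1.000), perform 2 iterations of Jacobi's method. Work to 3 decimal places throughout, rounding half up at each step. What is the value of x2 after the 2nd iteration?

0.013

Iteration 1:
  x1 = (-3 - (-2)·1.000 - (-4)·1.000 - (-1)·1.000) / (10) = 0.400
  x2 = (5 - (-3)·1.000 - (-1)·1.000 - (4)·1.000) / (11) = 0.455
  x3 = (-8 - (3)·1.000 - (3)·1.000 - (-2)·1.000) / (10) = -1.200
  x4 = (-12 - (4)·1.000 - (4)·1.000 - (-3)·1.000) / (-14) = 1.214
Iteration 2:
  x1 = (-3 - (-2)·0.455 - (-4)·-1.200 - (-1)·1.214) / (10) = -0.568
  x2 = (5 - (-3)·0.400 - (-1)·-1.200 - (4)·1.214) / (11) = 0.013
  x3 = (-8 - (3)·0.400 - (3)·0.455 - (-2)·1.214) / (10) = -0.814
  x4 = (-12 - (4)·0.400 - (4)·0.455 - (-3)·-1.200) / (-14) = 1.359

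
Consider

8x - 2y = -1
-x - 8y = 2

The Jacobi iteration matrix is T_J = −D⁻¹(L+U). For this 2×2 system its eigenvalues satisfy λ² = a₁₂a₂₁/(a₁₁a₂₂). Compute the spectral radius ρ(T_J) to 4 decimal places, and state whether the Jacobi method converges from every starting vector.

a₁₂a₂₁/(a₁₁a₂₂) = (-2)·(-1) / ((8)·(-8)) = -0.031250
ρ = √|-0.031250| = √0.031250 = 0.1768
ρ < 1, so Jacobi converges

0.1768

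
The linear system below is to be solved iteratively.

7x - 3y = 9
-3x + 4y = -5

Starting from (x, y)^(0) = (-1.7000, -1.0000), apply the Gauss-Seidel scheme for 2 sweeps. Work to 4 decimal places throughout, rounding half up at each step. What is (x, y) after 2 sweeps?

Iteration 1:
  x = (9 - (-3)·-1.0000) / (7) = 0.8571
  y = (-5 - (-3)·0.8571) / (4) = -0.6072
Iteration 2:
  x = (9 - (-3)·-0.6072) / (7) = 1.0255
  y = (-5 - (-3)·1.0255) / (4) = -0.4809

(1.0255, -0.4809)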